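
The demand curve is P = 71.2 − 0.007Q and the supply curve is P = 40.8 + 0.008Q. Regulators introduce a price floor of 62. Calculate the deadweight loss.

Competitive equilibrium: 71.2 − 0.007Q = 40.8 + 0.008Q → Q* = 2026.66667, P* = 57.01333.
At the floor P = 62, quantity demanded = (71.2 − 62)/0.007 = 1314.28571.
Sellers' marginal cost at Q' = 1314.28571: 40.8 + 0.008·1314.28571 = 51.31429.
ΔQ = 2026.66667 − 1314.28571 = 712.38096; wedge = 62 − 51.31429 = 10.68571.
Deadweight loss = ½ × 712.38096 × 10.68571 = 3806.15.

3806.15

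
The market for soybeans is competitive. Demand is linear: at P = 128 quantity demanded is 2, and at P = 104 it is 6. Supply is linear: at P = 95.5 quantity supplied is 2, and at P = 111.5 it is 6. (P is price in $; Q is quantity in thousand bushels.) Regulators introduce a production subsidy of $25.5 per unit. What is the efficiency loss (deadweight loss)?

$32.51 thousand

Demand slope = (104 − 128)/(6 − 2) = −6, so P = 140 − 6Q.
Supply slope = (111.5 − 95.5)/(6 − 2) = 4, so P = 87.5 + 4Q.
Competitive equilibrium: 140 − 6Q = 87.5 + 4Q → Q* = 5.25, P* = 108.5.
The subsidy lowers effective supply by 25.5: P = 62 + 4Q.
New quantity: 140 − 6Q = 62 + 4Q → Q' = 7.8.
Overproduction ΔQ = 7.8 − 5.25 = 2.55; wedge = subsidy = 25.5.
Welfare loss = ½ × 2.55 × 25.5 = $32.51 thousand.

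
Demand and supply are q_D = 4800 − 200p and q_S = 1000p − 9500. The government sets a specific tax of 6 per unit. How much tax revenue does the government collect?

In inverse form: demand p = 24 − 0.005q, supply p = 9.5 + 0.001q.
Competitive equilibrium: 24 − 0.005q = 9.5 + 0.001q → q* = 2416.6667, p* = 11.9167.
With the tax, the buyer price exceeds the seller price by 6: (24 − 0.005q) − (9.5 + 0.001q) = 6 → q' = 1416.6667.
Tax revenue = 6 × 1416.6667 = 8500.

8500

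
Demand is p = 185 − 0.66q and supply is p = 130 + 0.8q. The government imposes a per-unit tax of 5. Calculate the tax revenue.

171.23

Competitive equilibrium: 185 − 0.66q = 130 + 0.8q → q* = 37.6712, p* = 160.137.
With the tax, the buyer price exceeds the seller price by 5: (185 − 0.66q) − (130 + 0.8q) = 5 → q' = 34.2466.
Tax revenue = 5 × 34.2466 = 171.23.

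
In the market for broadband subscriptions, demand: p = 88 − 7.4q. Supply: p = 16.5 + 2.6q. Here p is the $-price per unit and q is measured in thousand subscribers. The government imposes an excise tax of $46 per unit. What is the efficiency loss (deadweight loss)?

Competitive equilibrium: 88 − 7.4q = 16.5 + 2.6q → q* = 7.15, p* = 35.09.
With the tax, the buyer price exceeds the seller price by 46: (88 − 7.4q) − (16.5 + 2.6q) = 46 → q' = 2.55.
Δq = 7.15 − 2.55 = 4.6; the wedge equals the tax, 46.
The triangle = ½ × 4.6 × 46 = $105.80 thousand.

$105.80 thousand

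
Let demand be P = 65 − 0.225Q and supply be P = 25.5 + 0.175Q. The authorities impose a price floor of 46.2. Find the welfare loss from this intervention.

Competitive equilibrium: 65 − 0.225Q = 25.5 + 0.175Q → Q* = 98.75, P* = 42.7813.
At the floor P = 46.2, quantity demanded = (65 − 46.2)/0.225 = 83.5556.
Sellers' marginal cost at Q' = 83.5556: 25.5 + 0.175·83.5556 = 40.1222.
ΔQ = 98.75 − 83.5556 = 15.1944; wedge = 46.2 − 40.1222 = 6.0778.
Welfare loss = ½ × 15.1944 × 6.0778 = 46.17.

46.17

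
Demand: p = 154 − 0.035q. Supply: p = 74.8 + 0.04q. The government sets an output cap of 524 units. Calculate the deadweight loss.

Competitive equilibrium: 154 − 0.035q = 74.8 + 0.04q → q* = 1056, p* = 117.04.
At q = 524: demand price = 154 − 0.035·524 = 135.66; supply price = 74.8 + 0.04·524 = 95.76.
Δq = 1056 − 524 = 532; wedge = 135.66 − 95.76 = 39.9.
DWL = ½ × 532 × 39.9 = 10613.40.

10613.40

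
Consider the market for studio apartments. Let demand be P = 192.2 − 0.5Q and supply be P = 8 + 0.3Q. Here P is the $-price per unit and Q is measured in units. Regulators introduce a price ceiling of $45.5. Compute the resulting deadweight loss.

Competitive equilibrium: 192.2 − 0.5Q = 8 + 0.3Q → Q* = 230.25, P* = 77.075.
At the ceiling P = 45.5, quantity supplied = (45.5 − 8)/0.3 = 125.
Willingness to pay at Q' = 125: 192.2 − 0.5·125 = 129.7.
ΔQ = 230.25 − 125 = 105.25; wedge = 129.7 − 45.5 = 84.2.
Welfare loss = ½ × 105.25 × 84.2 = $4431.025.

$4431.025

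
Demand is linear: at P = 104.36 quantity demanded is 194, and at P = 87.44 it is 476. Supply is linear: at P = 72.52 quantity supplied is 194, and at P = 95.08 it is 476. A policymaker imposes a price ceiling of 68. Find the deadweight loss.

5643.08

Demand slope = (87.44 − 104.36)/(476 − 194) = −0.06, so P = 116 − 0.06Q.
Supply slope = (95.08 − 72.52)/(476 − 194) = 0.08, so P = 57 + 0.08Q.
Competitive equilibrium: 116 − 0.06Q = 57 + 0.08Q → Q* = 421.4286, P* = 90.7143.
At the ceiling P = 68, quantity supplied = (68 − 57)/0.08 = 137.5.
Willingness to pay at Q' = 137.5: 116 − 0.06·137.5 = 107.75.
ΔQ = 421.4286 − 137.5 = 283.9286; wedge = 107.75 − 68 = 39.75.
The triangle = ½ × 283.9286 × 39.75 = 5643.08.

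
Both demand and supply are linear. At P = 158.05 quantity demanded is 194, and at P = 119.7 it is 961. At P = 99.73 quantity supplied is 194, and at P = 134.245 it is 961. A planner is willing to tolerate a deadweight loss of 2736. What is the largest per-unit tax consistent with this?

22.8

Demand slope = (119.7 − 158.05)/(961 − 194) = −0.05, so P = 167.75 − 0.05Q.
Supply slope = (134.245 − 99.73)/(961 − 194) = 0.045, so P = 91 + 0.045Q.
Competitive equilibrium: 167.75 − 0.05Q = 91 + 0.045Q → Q* = 807.8947, P* = 127.3553.
A tax t gives ΔQ = t/0.095 and wedge t, so DWL = t²/0.19.
t²/0.19 = 2736 → t² = 519.84 → t = 22.8.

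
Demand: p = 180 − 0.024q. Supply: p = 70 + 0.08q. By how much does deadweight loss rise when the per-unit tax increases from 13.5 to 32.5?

4201.92

Competitive equilibrium: 180 − 0.024q = 70 + 0.08q → q* = 1057.6923, p* = 154.6154.
For a per-unit tax t: Δq = t/0.104, so DWL = ½·t·(t/0.104) = t²/0.208.
At t = 13.5: DWL = 876.202. At t = 32.5: DWL = 5078.125.
Increase = 5078.125 − 876.202 = 4201.92.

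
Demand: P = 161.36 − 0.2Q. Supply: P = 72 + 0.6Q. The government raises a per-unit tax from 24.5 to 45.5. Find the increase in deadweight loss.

918.75

Competitive equilibrium: 161.36 − 0.2Q = 72 + 0.6Q → Q* = 111.7, P* = 139.02.
For a per-unit tax t: ΔQ = t/0.8, so DWL = ½·t·(t/0.8) = t²/1.6.
At t = 24.5: DWL = 375.156. At t = 45.5: DWL = 1293.906.
Increase = 1293.906 − 375.156 = 918.75.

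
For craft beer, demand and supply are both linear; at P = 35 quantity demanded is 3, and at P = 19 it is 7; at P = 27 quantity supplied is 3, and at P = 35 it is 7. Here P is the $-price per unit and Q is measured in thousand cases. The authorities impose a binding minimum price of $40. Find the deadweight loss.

$20.02 thousand

Demand slope = (19 − 35)/(7 − 3) = −4, so P = 47 − 4Q.
Supply slope = (35 − 27)/(7 − 3) = 2, so P = 21 + 2Q.
Competitive equilibrium: 47 − 4Q = 21 + 2Q → Q* = 4.3333, P* = 29.6667.
At the floor P = 40, quantity demanded = (47 − 40)/4 = 1.75.
Sellers' marginal cost at Q' = 1.75: 21 + 2·1.75 = 24.5.
ΔQ = 4.3333 − 1.75 = 2.5833; wedge = 40 − 24.5 = 15.5.
The triangle = ½ × 2.5833 × 15.5 = $20.02 thousand.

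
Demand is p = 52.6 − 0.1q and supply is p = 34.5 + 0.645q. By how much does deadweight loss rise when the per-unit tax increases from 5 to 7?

Competitive equilibrium: 52.6 − 0.1q = 34.5 + 0.645q → q* = 24.2953, p* = 50.1705.
For a per-unit tax t: Δq = t/0.745, so DWL = ½·t·(t/0.745) = t²/1.49.
At t = 5: DWL = 16.779. At t = 7: DWL = 32.886.
Increase = 32.886 − 16.779 = 16.11.

16.11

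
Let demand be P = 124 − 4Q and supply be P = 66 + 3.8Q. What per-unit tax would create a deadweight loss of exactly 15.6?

15.6

Competitive equilibrium: 124 − 4Q = 66 + 3.8Q → Q* = 7.4359, P* = 94.2564.
A tax t gives ΔQ = t/7.8 and wedge t, so DWL = t²/15.6.
t²/15.6 = 15.6 → t² = 243.36 → t = 15.6.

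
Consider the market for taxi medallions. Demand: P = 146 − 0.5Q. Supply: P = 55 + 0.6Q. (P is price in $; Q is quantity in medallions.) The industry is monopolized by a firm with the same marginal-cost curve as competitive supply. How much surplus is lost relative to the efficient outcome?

Competitive equilibrium: 146 − 0.5Q = 55 + 0.6Q → Q* = 82.7273, P* = 104.6364.
Marginal revenue: MR = 146 − Q. Set MR = MC: 146 − Q = 55 + 0.6Q → Q_m = 56.875.
Price P_m = 146 − 0.5·56.875 = 117.5625; MC(Q_m) = 55 + 0.6·56.875 = 89.125.
Competitive Q* = 82.7273, so ΔQ = 25.8523; wedge = 117.5625 − 89.125 = 28.4375.
The triangle = ½ × 25.8523 × 28.4375 = $367.59.

$367.59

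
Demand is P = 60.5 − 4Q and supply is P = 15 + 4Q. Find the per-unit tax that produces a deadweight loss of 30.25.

Competitive equilibrium: 60.5 − 4Q = 15 + 4Q → Q* = 5.6875, P* = 37.75.
A tax t gives ΔQ = t/8 and wedge t, so DWL = t²/16.
t²/16 = 30.25 → t² = 484 → t = 22.

22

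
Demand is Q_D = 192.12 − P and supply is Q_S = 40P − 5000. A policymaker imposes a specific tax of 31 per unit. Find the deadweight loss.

468.78

In inverse form: demand P = 192.12 − Q, supply P = 125 + 0.025Q.
Competitive equilibrium: 192.12 − Q = 125 + 0.025Q → Q* = 65.4829, P* = 126.6371.
With the tax, the buyer price exceeds the seller price by 31: (192.12 − Q) − (125 + 0.025Q) = 31 → Q' = 35.239.
ΔQ = 65.4829 − 35.239 = 30.2439; the wedge equals the tax, 31.
Deadweight loss = ½ × 30.2439 × 31 = 468.78.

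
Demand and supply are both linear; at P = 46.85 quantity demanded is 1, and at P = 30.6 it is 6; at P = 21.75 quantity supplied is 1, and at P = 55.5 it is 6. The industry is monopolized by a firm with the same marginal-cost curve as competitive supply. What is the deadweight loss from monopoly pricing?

3.71

Demand slope = (30.6 − 46.85)/(6 − 1) = −3.25, so P = 50.1 − 3.25Q.
Supply slope = (55.5 − 21.75)/(6 − 1) = 6.75, so P = 15 + 6.75Q.
Competitive equilibrium: 50.1 − 3.25Q = 15 + 6.75Q → Q* = 3.51, P* = 38.6925.
Marginal revenue: MR = 50.1 − 6.5Q. Set MR = MC: 50.1 − 6.5Q = 15 + 6.75Q → Q_m = 2.6491.
Price P_m = 50.1 − 3.25·2.6491 = 41.4904; MC(Q_m) = 15 + 6.75·2.6491 = 32.8814.
Competitive Q* = 3.51, so ΔQ = 0.8609; wedge = 41.4904 − 32.8814 = 8.609.
The triangle = ½ × 0.8609 × 8.609 = 3.71.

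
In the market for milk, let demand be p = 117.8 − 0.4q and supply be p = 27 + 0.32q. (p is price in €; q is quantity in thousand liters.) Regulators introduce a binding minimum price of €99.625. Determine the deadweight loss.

Competitive equilibrium: 117.8 − 0.4q = 27 + 0.32q → q* = 126.1111, p* = 67.3556.
At the floor p = 99.625, quantity demanded = (117.8 − 99.625)/0.4 = 45.4375.
Sellers' marginal cost at q' = 45.4375: 27 + 0.32·45.4375 = 41.54.
Δq = 126.1111 − 45.4375 = 80.6736; wedge = 99.625 − 41.54 = 58.085.
Deadweight loss = ½ × 80.6736 × 58.085 = €2342.96 thousand.

€2342.96 thousand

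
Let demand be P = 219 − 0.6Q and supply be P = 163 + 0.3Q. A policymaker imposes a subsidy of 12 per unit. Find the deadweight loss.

80

Competitive equilibrium: 219 − 0.6Q = 163 + 0.3Q → Q* = 62.2222, P* = 181.6667.
The subsidy lowers effective supply by 12: P = 151 + 0.3Q.
New quantity: 219 − 0.6Q = 151 + 0.3Q → Q' = 75.5556.
Overproduction ΔQ = 75.5556 − 62.2222 = 13.3334; wedge = subsidy = 12.
The triangle = ½ × 13.3334 × 12 = 80.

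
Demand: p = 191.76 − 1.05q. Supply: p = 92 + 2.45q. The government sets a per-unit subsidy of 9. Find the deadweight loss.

Competitive equilibrium: 191.76 − 1.05q = 92 + 2.45q → q* = 28.5029, p* = 161.832.
The subsidy lowers effective supply by 9: p = 83 + 2.45q.
New quantity: 191.76 − 1.05q = 83 + 2.45q → q' = 31.0743.
Overproduction Δq = 31.0743 − 28.5029 = 2.5714; wedge = subsidy = 9.
Welfare loss = ½ × 2.5714 × 9 = 11.57.

11.57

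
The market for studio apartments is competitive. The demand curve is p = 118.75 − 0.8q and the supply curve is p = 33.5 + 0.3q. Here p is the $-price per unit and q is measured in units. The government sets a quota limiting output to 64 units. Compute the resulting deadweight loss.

Competitive equilibrium: 118.75 − 0.8q = 33.5 + 0.3q → q* = 77.5, p* = 56.75.
At q = 64: demand price = 118.75 − 0.8·64 = 67.55; supply price = 33.5 + 0.3·64 = 52.7.
Δq = 77.5 − 64 = 13.5; wedge = 67.55 − 52.7 = 14.85.
The triangle = ½ × 13.5 × 14.85 = $100.24.

$100.24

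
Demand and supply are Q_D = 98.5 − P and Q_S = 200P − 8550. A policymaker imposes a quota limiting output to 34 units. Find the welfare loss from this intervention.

231.69

In inverse form: demand P = 98.5 − Q, supply P = 42.75 + 0.005Q.
Competitive equilibrium: 98.5 − Q = 42.75 + 0.005Q → Q* = 55.4726, P* = 43.0274.
At Q = 34: demand price = 98.5 − 1·34 = 64.5; supply price = 42.75 + 0.005·34 = 42.92.
ΔQ = 55.4726 − 34 = 21.4726; wedge = 64.5 − 42.92 = 21.58.
The triangle = ½ × 21.4726 × 21.58 = 231.69.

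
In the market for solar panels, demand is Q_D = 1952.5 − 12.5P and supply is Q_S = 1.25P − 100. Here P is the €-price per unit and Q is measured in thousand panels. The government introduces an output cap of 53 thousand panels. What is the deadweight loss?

€496.47 thousand

In inverse form: demand P = 156.2 − 0.08Q, supply P = 80 + 0.8Q.
Competitive equilibrium: 156.2 − 0.08Q = 80 + 0.8Q → Q* = 86.5909, P* = 149.2727.
At Q = 53: demand price = 156.2 − 0.08·53 = 151.96; supply price = 80 + 0.8·53 = 122.4.
ΔQ = 86.5909 − 53 = 33.5909; wedge = 151.96 − 122.4 = 29.56.
Deadweight loss = ½ × 33.5909 × 29.56 = €496.47 thousand.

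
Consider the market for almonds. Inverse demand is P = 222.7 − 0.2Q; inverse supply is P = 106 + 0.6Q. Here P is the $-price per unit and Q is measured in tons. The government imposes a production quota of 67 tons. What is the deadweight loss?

Competitive equilibrium: 222.7 − 0.2Q = 106 + 0.6Q → Q* = 145.875, P* = 193.525.
At Q = 67: demand price = 222.7 − 0.2·67 = 209.3; supply price = 106 + 0.6·67 = 146.2.
ΔQ = 145.875 − 67 = 78.875; wedge = 209.3 − 146.2 = 63.1.
The triangle = ½ × 78.875 × 63.1 = $2488.51.

$2488.51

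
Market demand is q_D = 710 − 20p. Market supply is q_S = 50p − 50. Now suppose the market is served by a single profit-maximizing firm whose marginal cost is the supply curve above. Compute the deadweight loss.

1476

In inverse form: demand p = 35.5 − 0.05q, supply p = 1 + 0.02q.
Competitive equilibrium: 35.5 − 0.05q = 1 + 0.02q → q* = 492.8571, p* = 10.8571.
Marginal revenue: MR = 35.5 − 0.1q. Set MR = MC: 35.5 − 0.1q = 1 + 0.02q → q_m = 287.5.
Price p_m = 35.5 − 0.05·287.5 = 21.125; MC(q_m) = 1 + 0.02·287.5 = 6.75.
Competitive q* = 492.8571, so Δq = 205.3571; wedge = 21.125 − 6.75 = 14.375.
The triangle = ½ × 205.3571 × 14.375 = 1476.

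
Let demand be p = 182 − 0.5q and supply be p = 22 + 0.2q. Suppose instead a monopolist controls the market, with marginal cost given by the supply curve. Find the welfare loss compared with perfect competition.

3174.60

Competitive equilibrium: 182 − 0.5q = 22 + 0.2q → q* = 228.5714, p* = 67.7143.
Marginal revenue: MR = 182 − q. Set MR = MC: 182 − q = 22 + 0.2q → q_m = 133.3333.
Price p_m = 182 − 0.5·133.3333 = 115.3334; MC(q_m) = 22 + 0.2·133.3333 = 48.6667.
Competitive q* = 228.5714, so Δq = 95.2381; wedge = 115.3334 − 48.6667 = 66.6667.
The triangle = ½ × 95.2381 × 66.6667 = 3174.60.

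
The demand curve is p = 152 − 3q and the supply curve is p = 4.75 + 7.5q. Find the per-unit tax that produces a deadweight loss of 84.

Competitive equilibrium: 152 − 3q = 4.75 + 7.5q → q* = 14.0238, p* = 109.9286.
A tax t gives Δq = t/10.5 and wedge t, so DWL = t²/21.
t²/21 = 84 → t² = 1764 → t = 42.

42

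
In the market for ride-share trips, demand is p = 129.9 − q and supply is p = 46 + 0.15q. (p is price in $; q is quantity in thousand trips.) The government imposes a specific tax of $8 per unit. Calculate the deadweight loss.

$27.83 thousand

Competitive equilibrium: 129.9 − q = 46 + 0.15q → q* = 72.9565, p* = 56.9435.
With the tax, the buyer price exceeds the seller price by 8: (129.9 − q) − (46 + 0.15q) = 8 → q' = 66.
Δq = 72.9565 − 66 = 6.9565; the wedge equals the tax, 8.
Welfare loss = ½ × 6.9565 × 8 = $27.83 thousand.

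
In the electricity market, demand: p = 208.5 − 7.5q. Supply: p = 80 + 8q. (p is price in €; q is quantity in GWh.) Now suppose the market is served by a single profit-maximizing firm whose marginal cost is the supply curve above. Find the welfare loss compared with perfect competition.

Competitive equilibrium: 208.5 − 7.5q = 80 + 8q → q* = 8.2903, p* = 146.3226.
Marginal revenue: MR = 208.5 − 15q. Set MR = MC: 208.5 − 15q = 80 + 8q → q_m = 5.587.
Price p_m = 208.5 − 7.5·5.587 = 166.5975; MC(q_m) = 80 + 8·5.587 = 124.696.
Competitive q* = 8.2903, so Δq = 2.7033; wedge = 166.5975 − 124.696 = 41.9015.
Welfare loss = ½ × 2.7033 × 41.9015 = €56.64.

€56.64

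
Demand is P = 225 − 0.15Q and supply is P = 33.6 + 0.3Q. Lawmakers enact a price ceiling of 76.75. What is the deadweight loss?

17829.51

Competitive equilibrium: 225 − 0.15Q = 33.6 + 0.3Q → Q* = 425.3333, P* = 161.2.
At the ceiling P = 76.75, quantity supplied = (76.75 − 33.6)/0.3 = 143.8333.
Willingness to pay at Q' = 143.8333: 225 − 0.15·143.8333 = 203.425.
ΔQ = 425.3333 − 143.8333 = 281.5; wedge = 203.425 − 76.75 = 126.675.
The triangle = ½ × 281.5 × 126.675 = 17829.51.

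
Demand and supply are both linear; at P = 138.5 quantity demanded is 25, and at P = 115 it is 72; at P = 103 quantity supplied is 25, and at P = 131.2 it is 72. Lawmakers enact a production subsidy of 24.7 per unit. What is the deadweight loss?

277.31

Demand slope = (115 − 138.5)/(72 − 25) = −0.5, so P = 151 − 0.5Q.
Supply slope = (131.2 − 103)/(72 − 25) = 0.6, so P = 88 + 0.6Q.
Competitive equilibrium: 151 − 0.5Q = 88 + 0.6Q → Q* = 57.2727, P* = 122.3636.
The subsidy lowers effective supply by 24.7: P = 63.3 + 0.6Q.
New quantity: 151 − 0.5Q = 63.3 + 0.6Q → Q' = 79.7273.
Overproduction ΔQ = 79.7273 − 57.2727 = 22.4546; wedge = subsidy = 24.7.
The triangle = ½ × 22.4546 × 24.7 = 277.31.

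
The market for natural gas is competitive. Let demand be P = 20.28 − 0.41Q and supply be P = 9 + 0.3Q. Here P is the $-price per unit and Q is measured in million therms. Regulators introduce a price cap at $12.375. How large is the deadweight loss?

Competitive equilibrium: 20.28 − 0.41Q = 9 + 0.3Q → Q* = 15.8873, P* = 13.7662.
At the ceiling P = 12.375, quantity supplied = (12.375 − 9)/0.3 = 11.25.
Willingness to pay at Q' = 11.25: 20.28 − 0.41·11.25 = 15.6675.
ΔQ = 15.8873 − 11.25 = 4.6373; wedge = 15.6675 − 12.375 = 3.2925.
Deadweight loss = ½ × 4.6373 × 3.2925 = $7.63 million.

$7.63 million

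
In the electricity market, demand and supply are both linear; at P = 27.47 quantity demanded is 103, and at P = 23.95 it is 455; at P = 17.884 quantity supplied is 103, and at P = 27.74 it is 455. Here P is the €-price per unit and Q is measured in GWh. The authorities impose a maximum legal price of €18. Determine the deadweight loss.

Demand slope = (23.95 − 27.47)/(455 − 103) = −0.01, so P = 28.5 − 0.01Q.
Supply slope = (27.74 − 17.884)/(455 − 103) = 0.028, so P = 15 + 0.028Q.
Competitive equilibrium: 28.5 − 0.01Q = 15 + 0.028Q → Q* = 355.2632, P* = 24.9474.
At the ceiling P = 18, quantity supplied = (18 − 15)/0.028 = 107.1429.
Willingness to pay at Q' = 107.1429: 28.5 − 0.01·107.1429 = 27.4286.
ΔQ = 355.2632 − 107.1429 = 248.1203; wedge = 27.4286 − 18 = 9.4286.
DWL = ½ × 248.1203 × 9.4286 = €1169.71.

€1169.71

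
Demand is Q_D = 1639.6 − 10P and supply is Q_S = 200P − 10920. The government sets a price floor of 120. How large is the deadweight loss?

In inverse form: demand P = 163.96 − 0.1Q, supply P = 54.6 + 0.005Q.
Competitive equilibrium: 163.96 − 0.1Q = 54.6 + 0.005Q → Q* = 1041.5238, P* = 59.8076.
At the floor P = 120, quantity demanded = (163.96 − 120)/0.1 = 439.6.
Sellers' marginal cost at Q' = 439.6: 54.6 + 0.005·439.6 = 56.798.
ΔQ = 1041.5238 − 439.6 = 601.9238; wedge = 120 − 56.798 = 63.202.
Welfare loss = ½ × 601.9238 × 63.202 = 19021.39.

19021.39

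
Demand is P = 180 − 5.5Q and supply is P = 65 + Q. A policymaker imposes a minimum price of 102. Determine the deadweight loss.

Competitive equilibrium: 180 − 5.5Q = 65 + Q → Q* = 17.6923, P* = 82.6923.
At the floor P = 102, quantity demanded = (180 − 102)/5.5 = 14.1818.
Sellers' marginal cost at Q' = 14.1818: 65 + 1·14.1818 = 79.1818.
ΔQ = 17.6923 − 14.1818 = 3.5105; wedge = 102 − 79.1818 = 22.8182.
Deadweight loss = ½ × 3.5105 × 22.8182 = 40.05.

40.05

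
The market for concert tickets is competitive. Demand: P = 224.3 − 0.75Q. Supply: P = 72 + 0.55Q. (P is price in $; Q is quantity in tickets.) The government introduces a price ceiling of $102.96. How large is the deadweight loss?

Competitive equilibrium: 224.3 − 0.75Q = 72 + 0.55Q → Q* = 117.1538, P* = 136.4346.
At the ceiling P = 102.96, quantity supplied = (102.96 − 72)/0.55 = 56.2909.
Willingness to pay at Q' = 56.2909: 224.3 − 0.75·56.2909 = 182.0818.
ΔQ = 117.1538 − 56.2909 = 60.8629; wedge = 182.0818 − 102.96 = 79.1218.
Deadweight loss = ½ × 60.8629 × 79.1218 = $2407.79.

$2407.79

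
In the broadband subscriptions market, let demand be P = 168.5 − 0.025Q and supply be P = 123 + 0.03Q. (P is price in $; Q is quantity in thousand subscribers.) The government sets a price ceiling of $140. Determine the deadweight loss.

Competitive equilibrium: 168.5 − 0.025Q = 123 + 0.03Q → Q* = 827.27273, P* = 147.81818.
At the ceiling P = 140, quantity supplied = (140 − 123)/0.03 = 566.66667.
Willingness to pay at Q' = 566.66667: 168.5 − 0.025·566.66667 = 154.33333.
ΔQ = 827.27273 − 566.66667 = 260.60606; wedge = 154.33333 − 140 = 14.33333.
The triangle = ½ × 260.60606 × 14.33333 = $1867.68 thousand.

$1867.68 thousand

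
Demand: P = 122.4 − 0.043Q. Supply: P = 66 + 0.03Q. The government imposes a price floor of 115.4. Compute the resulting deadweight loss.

Competitive equilibrium: 122.4 − 0.043Q = 66 + 0.03Q → Q* = 772.60274, P* = 89.17808.
At the floor P = 115.4, quantity demanded = (122.4 − 115.4)/0.043 = 162.7907.
Sellers' marginal cost at Q' = 162.7907: 66 + 0.03·162.7907 = 70.88372.
ΔQ = 772.60274 − 162.7907 = 609.81204; wedge = 115.4 − 70.88372 = 44.51628.
Welfare loss = ½ × 609.81204 × 44.51628 = 13573.28.

13573.28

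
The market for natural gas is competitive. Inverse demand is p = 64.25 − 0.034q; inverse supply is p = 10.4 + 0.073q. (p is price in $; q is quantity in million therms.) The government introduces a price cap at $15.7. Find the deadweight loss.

$9922.92 million

Competitive equilibrium: 64.25 − 0.034q = 10.4 + 0.073q → q* = 503.271, p* = 47.1388.
At the ceiling p = 15.7, quantity supplied = (15.7 − 10.4)/0.073 = 72.6027.
Willingness to pay at q' = 72.6027: 64.25 − 0.034·72.6027 = 61.7815.
Δq = 503.271 − 72.6027 = 430.6683; wedge = 61.7815 − 15.7 = 46.0815.
DWL = ½ × 430.6683 × 46.0815 = $9922.92 million.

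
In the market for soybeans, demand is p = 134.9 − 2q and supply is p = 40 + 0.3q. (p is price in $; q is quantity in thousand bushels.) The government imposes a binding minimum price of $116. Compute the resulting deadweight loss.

$1163.72 thousand

Competitive equilibrium: 134.9 − 2q = 40 + 0.3q → q* = 41.2609, p* = 52.3783.
At the floor p = 116, quantity demanded = (134.9 − 116)/2 = 9.45.
Sellers' marginal cost at q' = 9.45: 40 + 0.3·9.45 = 42.835.
Δq = 41.2609 − 9.45 = 31.8109; wedge = 116 − 42.835 = 73.165.
The triangle = ½ × 31.8109 × 73.165 = $1163.72 thousand.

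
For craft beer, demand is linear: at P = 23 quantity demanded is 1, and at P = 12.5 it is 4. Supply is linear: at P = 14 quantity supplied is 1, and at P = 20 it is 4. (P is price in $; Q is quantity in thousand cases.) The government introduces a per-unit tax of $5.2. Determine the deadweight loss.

Demand slope = (12.5 − 23)/(4 − 1) = −3.5, so P = 26.5 − 3.5Q.
Supply slope = (20 − 14)/(4 − 1) = 2, so P = 12 + 2Q.
Competitive equilibrium: 26.5 − 3.5Q = 12 + 2Q → Q* = 2.6364, P* = 17.2727.
With the tax, the buyer price exceeds the seller price by 5.2: (26.5 − 3.5Q) − (12 + 2Q) = 5.2 → Q' = 1.6909.
ΔQ = 2.6364 − 1.6909 = 0.9455; the wedge equals the tax, 5.2.
The triangle = ½ × 0.9455 × 5.2 = $2.46 thousand.

$2.46 thousand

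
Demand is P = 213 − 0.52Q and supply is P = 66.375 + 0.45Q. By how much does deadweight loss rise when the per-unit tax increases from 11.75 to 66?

Competitive equilibrium: 213 − 0.52Q = 66.375 + 0.45Q → Q* = 151.1598, P* = 134.3969.
For a per-unit tax t: ΔQ = t/0.97, so DWL = ½·t·(t/0.97) = t²/1.94.
At t = 11.75: DWL = 71.1662. At t = 66: DWL = 2245.3608.
Increase = 2245.3608 − 71.1662 = 2174.19.

2174.19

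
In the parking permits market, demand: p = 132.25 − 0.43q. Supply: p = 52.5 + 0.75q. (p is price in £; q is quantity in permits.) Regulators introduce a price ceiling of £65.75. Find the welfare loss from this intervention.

Competitive equilibrium: 132.25 − 0.43q = 52.5 + 0.75q → q* = 67.5847, p* = 103.1886.
At the ceiling p = 65.75, quantity supplied = (65.75 − 52.5)/0.75 = 17.6667.
Willingness to pay at q' = 17.6667: 132.25 − 0.43·17.6667 = 124.6533.
Δq = 67.5847 − 17.6667 = 49.918; wedge = 124.6533 − 65.75 = 58.9033.
Deadweight loss = ½ × 49.918 × 58.9033 = £1470.17.

£1470.17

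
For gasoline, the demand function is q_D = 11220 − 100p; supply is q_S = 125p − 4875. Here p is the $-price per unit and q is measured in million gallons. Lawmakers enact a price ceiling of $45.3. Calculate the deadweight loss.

$96776.41 million

In inverse form: demand p = 112.2 − 0.01q, supply p = 39 + 0.008q.
Competitive equilibrium: 112.2 − 0.01q = 39 + 0.008q → q* = 4066.6667, p* = 71.5333.
At the ceiling p = 45.3, quantity supplied = (45.3 − 39)/0.008 = 787.5.
Willingness to pay at q' = 787.5: 112.2 − 0.01·787.5 = 104.325.
Δq = 4066.6667 − 787.5 = 3279.1667; wedge = 104.325 − 45.3 = 59.025.
DWL = ½ × 3279.1667 × 59.025 = $96776.41 million.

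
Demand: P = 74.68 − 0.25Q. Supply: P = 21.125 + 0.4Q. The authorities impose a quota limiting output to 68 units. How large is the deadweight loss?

Competitive equilibrium: 74.68 − 0.25Q = 21.125 + 0.4Q → Q* = 82.3923, P* = 54.0819.
At Q = 68: demand price = 74.68 − 0.25·68 = 57.68; supply price = 21.125 + 0.4·68 = 48.325.
ΔQ = 82.3923 − 68 = 14.3923; wedge = 57.68 − 48.325 = 9.355.
Deadweight loss = ½ × 14.3923 × 9.355 = 67.32.

67.32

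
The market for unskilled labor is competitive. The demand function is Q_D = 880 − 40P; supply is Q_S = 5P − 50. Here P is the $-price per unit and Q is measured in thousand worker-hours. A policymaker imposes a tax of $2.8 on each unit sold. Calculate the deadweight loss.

In inverse form: demand P = 22 − 0.025Q, supply P = 10 + 0.2Q.
Competitive equilibrium: 22 − 0.025Q = 10 + 0.2Q → Q* = 53.3333, P* = 20.6667.
With the tax, the buyer price exceeds the seller price by 2.8: (22 − 0.025Q) − (10 + 0.2Q) = 2.8 → Q' = 40.8889.
ΔQ = 53.3333 − 40.8889 = 12.4444; the wedge equals the tax, 2.8.
DWL = ½ × 12.4444 × 2.8 = $17.42 thousand.

$17.42 thousand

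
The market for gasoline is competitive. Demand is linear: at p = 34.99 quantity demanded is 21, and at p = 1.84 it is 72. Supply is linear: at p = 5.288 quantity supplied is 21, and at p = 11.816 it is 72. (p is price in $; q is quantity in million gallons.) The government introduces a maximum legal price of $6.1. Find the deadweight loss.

Demand slope = (1.84 − 34.99)/(72 − 21) = −0.65, so p = 48.64 − 0.65q.
Supply slope = (11.816 − 5.288)/(72 − 21) = 0.128, so p = 2.6 + 0.128q.
Competitive equilibrium: 48.64 − 0.65q = 2.6 + 0.128q → q* = 59.1774, p* = 10.1747.
At the ceiling p = 6.1, quantity supplied = (6.1 − 2.6)/0.128 = 27.3438.
Willingness to pay at q' = 27.3438: 48.64 − 0.65·27.3438 = 30.8665.
Δq = 59.1774 − 27.3438 = 31.8336; wedge = 30.8665 − 6.1 = 24.7665.
Deadweight loss = ½ × 31.8336 × 24.7665 = $394.20 million.

$394.20 million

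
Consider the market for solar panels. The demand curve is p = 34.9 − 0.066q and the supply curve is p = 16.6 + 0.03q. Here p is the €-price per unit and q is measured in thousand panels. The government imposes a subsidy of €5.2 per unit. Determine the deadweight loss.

€140.83 thousand

Competitive equilibrium: 34.9 − 0.066q = 16.6 + 0.03q → q* = 190.625, p* = 22.3188.
The subsidy lowers effective supply by 5.2: p = 11.4 + 0.03q.
New quantity: 34.9 − 0.066q = 11.4 + 0.03q → q' = 244.7917.
Overproduction Δq = 244.7917 − 190.625 = 54.1667; wedge = subsidy = 5.2.
DWL = ½ × 54.1667 × 5.2 = €140.83 thousand.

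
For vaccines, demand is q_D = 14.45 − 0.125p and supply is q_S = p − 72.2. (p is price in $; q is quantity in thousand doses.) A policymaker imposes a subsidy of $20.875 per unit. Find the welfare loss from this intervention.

In inverse form: demand p = 115.6 − 8q, supply p = 72.2 + q.
Competitive equilibrium: 115.6 − 8q = 72.2 + q → q* = 4.8222, p* = 77.0222.
The subsidy lowers effective supply by 20.875: p = 51.325 + q.
New quantity: 115.6 − 8q = 51.325 + q → q' = 7.1417.
Overproduction Δq = 7.1417 − 4.8222 = 2.3195; wedge = subsidy = 20.875.
The triangle = ½ × 2.3195 × 20.875 = $24.21 thousand.

$24.21 thousand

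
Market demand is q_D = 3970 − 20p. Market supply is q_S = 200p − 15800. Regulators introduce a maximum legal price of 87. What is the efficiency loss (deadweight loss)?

In inverse form: demand p = 198.5 − 0.05q, supply p = 79 + 0.005q.
Competitive equilibrium: 198.5 − 0.05q = 79 + 0.005q → q* = 2172.7273, p* = 89.8636.
At the ceiling p = 87, quantity supplied = (87 − 79)/0.005 = 1600.
Willingness to pay at q' = 1600: 198.5 − 0.05·1600 = 118.5.
Δq = 2172.7273 − 1600 = 572.7273; wedge = 118.5 − 87 = 31.5.
The triangle = ½ × 572.7273 × 31.5 = 9020.45.

9020.45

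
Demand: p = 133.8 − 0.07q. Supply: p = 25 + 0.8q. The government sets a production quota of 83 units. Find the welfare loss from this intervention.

Competitive equilibrium: 133.8 − 0.07q = 25 + 0.8q → q* = 125.0575, p* = 125.046.
At q = 83: demand price = 133.8 − 0.07·83 = 127.99; supply price = 25 + 0.8·83 = 91.4.
Δq = 125.0575 − 83 = 42.0575; wedge = 127.99 − 91.4 = 36.59.
DWL = ½ × 42.0575 × 36.59 = 769.44.

769.44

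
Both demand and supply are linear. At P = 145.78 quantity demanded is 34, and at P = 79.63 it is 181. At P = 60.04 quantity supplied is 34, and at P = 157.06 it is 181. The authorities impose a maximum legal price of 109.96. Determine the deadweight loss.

Demand slope = (79.63 − 145.78)/(181 − 34) = −0.45, so P = 161.08 − 0.45Q.
Supply slope = (157.06 − 60.04)/(181 − 34) = 0.66, so P = 37.6 + 0.66Q.
Competitive equilibrium: 161.08 − 0.45Q = 37.6 + 0.66Q → Q* = 111.2432, P* = 111.0205.
At the ceiling P = 109.96, quantity supplied = (109.96 − 37.6)/0.66 = 109.6364.
Willingness to pay at Q' = 109.6364: 161.08 − 0.45·109.6364 = 111.7436.
ΔQ = 111.2432 − 109.6364 = 1.6068; wedge = 111.7436 − 109.96 = 1.7836.
Welfare loss = ½ × 1.6068 × 1.7836 = 1.43.

1.43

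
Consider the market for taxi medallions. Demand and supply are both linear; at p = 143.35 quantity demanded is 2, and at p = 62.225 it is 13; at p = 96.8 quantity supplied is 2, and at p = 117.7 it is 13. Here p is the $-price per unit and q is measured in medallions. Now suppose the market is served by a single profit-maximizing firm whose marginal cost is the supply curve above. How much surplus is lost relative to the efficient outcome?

Demand slope = (62.225 − 143.35)/(13 − 2) = −7.375, so p = 158.1 − 7.375q.
Supply slope = (117.7 − 96.8)/(13 − 2) = 1.9, so p = 93 + 1.9q.
Competitive equilibrium: 158.1 − 7.375q = 93 + 1.9q → q* = 7.01887, p* = 106.33585.
Marginal revenue: MR = 158.1 − 14.75q. Set MR = MC: 158.1 − 14.75q = 93 + 1.9q → q_m = 3.90991.
Price p_m = 158.1 − 7.375·3.90991 = 129.26441; MC(q_m) = 93 + 1.9·3.90991 = 100.42883.
Competitive q* = 7.01887, so Δq = 3.10896; wedge = 129.26441 − 100.42883 = 28.83558.
DWL = ½ × 3.10896 × 28.83558 = $44.82.

$44.82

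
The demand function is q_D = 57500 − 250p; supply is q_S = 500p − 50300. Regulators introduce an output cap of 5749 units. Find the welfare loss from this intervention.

In inverse form: demand p = 230 − 0.004q, supply p = 100.6 + 0.002q.
Competitive equilibrium: 230 − 0.004q = 100.6 + 0.002q → q* = 21566.6667, p* = 143.7333.
At q = 5749: demand price = 230 − 0.004·5749 = 207.004; supply price = 100.6 + 0.002·5749 = 112.098.
Δq = 21566.6667 − 5749 = 15817.6667; wedge = 207.004 − 112.098 = 94.906.
Welfare loss = ½ × 15817.6667 × 94.906 = 750595.74.

750595.74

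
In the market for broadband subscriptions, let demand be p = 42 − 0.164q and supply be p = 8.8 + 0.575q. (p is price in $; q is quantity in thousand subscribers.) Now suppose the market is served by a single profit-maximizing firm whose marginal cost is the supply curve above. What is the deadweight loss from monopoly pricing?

Competitive equilibrium: 42 − 0.164q = 8.8 + 0.575q → q* = 44.9256, p* = 34.6322.
Marginal revenue: MR = 42 − 0.328q. Set MR = MC: 42 − 0.328q = 8.8 + 0.575q → q_m = 36.7663.
Price p_m = 42 − 0.164·36.7663 = 35.9703; MC(q_m) = 8.8 + 0.575·36.7663 = 29.9406.
Competitive q* = 44.9256, so Δq = 8.1593; wedge = 35.9703 − 29.9406 = 6.0297.
Welfare loss = ½ × 8.1593 × 6.0297 = $24.60 thousand.

$24.60 thousand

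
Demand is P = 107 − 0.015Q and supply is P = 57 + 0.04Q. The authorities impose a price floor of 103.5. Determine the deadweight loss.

Competitive equilibrium: 107 − 0.015Q = 57 + 0.04Q → Q* = 909.09091, P* = 93.36364.
At the floor P = 103.5, quantity demanded = (107 − 103.5)/0.015 = 233.33333.
Sellers' marginal cost at Q' = 233.33333: 57 + 0.04·233.33333 = 66.33333.
ΔQ = 909.09091 − 233.33333 = 675.75758; wedge = 103.5 − 66.33333 = 37.16667.
DWL = ½ × 675.75758 × 37.16667 = 12557.83.

12557.83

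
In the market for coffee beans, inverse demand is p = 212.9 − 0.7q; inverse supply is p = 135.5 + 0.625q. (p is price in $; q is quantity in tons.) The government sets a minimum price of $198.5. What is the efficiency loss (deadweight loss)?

Competitive equilibrium: 212.9 − 0.7q = 135.5 + 0.625q → q* = 58.41509, p* = 172.00943.
At the floor p = 198.5, quantity demanded = (212.9 − 198.5)/0.7 = 20.57143.
Sellers' marginal cost at q' = 20.57143: 135.5 + 0.625·20.57143 = 148.35714.
Δq = 58.41509 − 20.57143 = 37.84366; wedge = 198.5 − 148.35714 = 50.14286.
The triangle = ½ × 37.84366 × 50.14286 = $948.79.

$948.79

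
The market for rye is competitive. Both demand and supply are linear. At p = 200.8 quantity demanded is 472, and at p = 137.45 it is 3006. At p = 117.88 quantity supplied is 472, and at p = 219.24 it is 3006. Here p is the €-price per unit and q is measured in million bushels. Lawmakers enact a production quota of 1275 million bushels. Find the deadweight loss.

€7261.74 million

Demand slope = (137.45 − 200.8)/(3006 − 472) = −0.025, so p = 212.6 − 0.025q.
Supply slope = (219.24 − 117.88)/(3006 − 472) = 0.04, so p = 99 + 0.04q.
Competitive equilibrium: 212.6 − 0.025q = 99 + 0.04q → q* = 1747.6923, p* = 168.9077.
At q = 1275: demand price = 212.6 − 0.025·1275 = 180.725; supply price = 99 + 0.04·1275 = 150.
Δq = 1747.6923 − 1275 = 472.6923; wedge = 180.725 − 150 = 30.725.
Deadweight loss = ½ × 472.6923 × 30.725 = €7261.74 million.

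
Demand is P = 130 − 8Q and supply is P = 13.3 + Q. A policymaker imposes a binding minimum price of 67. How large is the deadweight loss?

Competitive equilibrium: 130 − 8Q = 13.3 + Q → Q* = 12.9667, P* = 26.2667.
At the floor P = 67, quantity demanded = (130 − 67)/8 = 7.875.
Sellers' marginal cost at Q' = 7.875: 13.3 + 1·7.875 = 21.175.
ΔQ = 12.9667 − 7.875 = 5.0917; wedge = 67 − 21.175 = 45.825.
Deadweight loss = ½ × 5.0917 × 45.825 = 116.66.

116.66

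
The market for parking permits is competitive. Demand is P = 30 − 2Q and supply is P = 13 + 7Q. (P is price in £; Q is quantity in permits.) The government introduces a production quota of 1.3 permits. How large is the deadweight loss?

Competitive equilibrium: 30 − 2Q = 13 + 7Q → Q* = 1.8889, P* = 26.2222.
At Q = 1.3: demand price = 30 − 2·1.3 = 27.4; supply price = 13 + 7·1.3 = 22.1.
ΔQ = 1.8889 − 1.3 = 0.5889; wedge = 27.4 − 22.1 = 5.3.
Welfare loss = ½ × 0.5889 × 5.3 = £1.56.

£1.56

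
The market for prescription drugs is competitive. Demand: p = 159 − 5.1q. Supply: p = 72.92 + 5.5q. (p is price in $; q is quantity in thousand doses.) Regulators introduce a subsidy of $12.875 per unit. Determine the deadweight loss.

$7.82 thousand

Competitive equilibrium: 159 − 5.1q = 72.92 + 5.5q → q* = 8.1208, p* = 117.5842.
The subsidy lowers effective supply by 12.875: p = 60.045 + 5.5q.
New quantity: 159 − 5.1q = 60.045 + 5.5q → q' = 9.3354.
Overproduction Δq = 9.3354 − 8.1208 = 1.2146; wedge = subsidy = 12.875.
The triangle = ½ × 1.2146 × 12.875 = $7.82 thousand.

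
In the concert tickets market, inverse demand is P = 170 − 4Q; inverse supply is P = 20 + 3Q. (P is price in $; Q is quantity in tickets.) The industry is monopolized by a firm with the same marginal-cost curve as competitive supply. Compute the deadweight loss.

$212.51

Competitive equilibrium: 170 − 4Q = 20 + 3Q → Q* = 21.4286, P* = 84.2857.
Marginal revenue: MR = 170 − 8Q. Set MR = MC: 170 − 8Q = 20 + 3Q → Q_m = 13.6364.
Price P_m = 170 − 4·13.6364 = 115.4544; MC(Q_m) = 20 + 3·13.6364 = 60.9092.
Competitive Q* = 21.4286, so ΔQ = 7.7922; wedge = 115.4544 − 60.9092 = 54.5452.
The triangle = ½ × 7.7922 × 54.5452 = $212.51.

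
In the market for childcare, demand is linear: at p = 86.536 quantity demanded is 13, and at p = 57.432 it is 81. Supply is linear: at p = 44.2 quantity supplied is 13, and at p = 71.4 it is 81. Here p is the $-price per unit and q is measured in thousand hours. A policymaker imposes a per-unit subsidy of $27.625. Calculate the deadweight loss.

Demand slope = (57.432 − 86.536)/(81 − 13) = −0.428, so p = 92.1 − 0.428q.
Supply slope = (71.4 − 44.2)/(81 − 13) = 0.4, so p = 39 + 0.4q.
Competitive equilibrium: 92.1 − 0.428q = 39 + 0.4q → q* = 64.1304, p* = 64.6522.
The subsidy lowers effective supply by 27.625: p = 11.375 + 0.4q.
New quantity: 92.1 − 0.428q = 11.375 + 0.4q → q' = 97.494.
Overproduction Δq = 97.494 − 64.1304 = 33.3636; wedge = subsidy = 27.625.
The triangle = ½ × 33.3636 × 27.625 = $460.83 thousand.

$460.83 thousand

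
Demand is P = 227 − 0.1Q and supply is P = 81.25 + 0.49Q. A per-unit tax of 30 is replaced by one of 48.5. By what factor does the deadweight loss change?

Competitive equilibrium: 227 − 0.1Q = 81.25 + 0.49Q → Q* = 247.0339, P* = 202.2966.
For a per-unit tax t: ΔQ = t/0.59, so DWL = ½·t·(t/0.59) = t²/1.18.
At t = 30: DWL = 762.712. At t = 48.5: DWL = 1993.432.
Ratio = (48.5/30)² = 2.614.

2.614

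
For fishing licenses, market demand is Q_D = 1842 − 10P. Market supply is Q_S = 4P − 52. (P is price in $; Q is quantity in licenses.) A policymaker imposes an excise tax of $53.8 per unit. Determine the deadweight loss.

In inverse form: demand P = 184.2 − 0.1Q, supply P = 13 + 0.25Q.
Competitive equilibrium: 184.2 − 0.1Q = 13 + 0.25Q → Q* = 489.1429, P* = 135.2857.
With the tax, the buyer price exceeds the seller price by 53.8: (184.2 − 0.1Q) − (13 + 0.25Q) = 53.8 → Q' = 335.4286.
ΔQ = 489.1429 − 335.4286 = 153.7143; the wedge equals the tax, 53.8.
Welfare loss = ½ × 153.7143 × 53.8 = $4134.91.

$4134.91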